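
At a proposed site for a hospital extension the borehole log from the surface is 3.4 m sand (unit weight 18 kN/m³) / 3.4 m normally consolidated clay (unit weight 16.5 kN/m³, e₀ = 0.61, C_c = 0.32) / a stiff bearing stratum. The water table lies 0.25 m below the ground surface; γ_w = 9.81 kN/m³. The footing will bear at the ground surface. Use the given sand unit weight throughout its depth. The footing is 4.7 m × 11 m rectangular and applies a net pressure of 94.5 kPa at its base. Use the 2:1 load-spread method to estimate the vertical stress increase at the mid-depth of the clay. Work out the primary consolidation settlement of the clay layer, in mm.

S_c ≈ 163 mm

Mid-depth of clay below the ground surface: z = 3.4 + 3.4/2 = 5.1 m.
Total vertical stress at mid-clay: σ_v = 18×3.4 + 16.5×1.7 = 89.25 kPa.
Pore pressure: u = 9.81×(5.1 − 0.25) = 47.578 kPa.
Initial effective stress: σ'_0 = σ_v − u = 89.25 − 47.578 = 41.672 kPa.
Stress increase at mid-clay by the 2:1 spreading method:
Δσ = qBL/((B+z)(L+z)) = 94.5×4.7×11/((4.7+5.1)(11+5.1)) = 30.965 kPa
Final effective stress: σ'_f = σ'_0 + Δσ = 41.672 + 30.965 = 72.637 kPa.
Normally consolidated clay, so the full stress increment lies on the virgin compression line:
S_c = C_c·H/(1+e₀)·log₁₀(σ'_f/σ'_0) = 0.32×3.4/(1+0.61)×log₁₀(72.637/41.672)
    = 0.67578 × 0.24131 = 0.1631 m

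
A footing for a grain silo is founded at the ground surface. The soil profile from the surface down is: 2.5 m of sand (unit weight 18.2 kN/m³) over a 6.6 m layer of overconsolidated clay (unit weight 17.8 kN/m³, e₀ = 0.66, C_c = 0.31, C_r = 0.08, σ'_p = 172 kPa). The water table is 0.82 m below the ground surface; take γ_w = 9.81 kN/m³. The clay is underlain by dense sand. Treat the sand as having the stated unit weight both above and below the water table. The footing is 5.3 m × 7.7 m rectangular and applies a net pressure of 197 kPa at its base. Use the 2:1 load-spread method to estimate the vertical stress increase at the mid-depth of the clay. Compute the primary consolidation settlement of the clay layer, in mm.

Mid-depth of clay below the ground surface: z = 2.5 + 6.6/2 = 5.8 m.
Total vertical stress at mid-clay: σ_v = 18.2×2.5 + 17.8×3.3 = 104.24 kPa.
Pore pressure: u = 9.81×(5.8 − 0.82) = 48.854 kPa.
Initial effective stress: σ'_0 = σ_v − u = 104.24 − 48.854 = 55.386 kPa.
Stress increase at mid-clay by the 2:1 spreading method:
Δσ = qBL/((B+z)(L+z)) = 197×5.3×7.7/((5.3+5.8)(7.7+5.8)) = 53.651 kPa
Final effective stress: σ'_f = 55.386 + 53.651 = 109.04 kPa.
σ'_f = 109.04 ≤ σ'_p = 172 kPa, so the clay remains overconsolidated and only the recompression index applies:
S_c = C_r·H/(1+e₀)·log₁₀(σ'_f/σ'_0) = 0.08×6.6/1.66×log₁₀(109.04/55.386)
    = 0.31807 × 0.29419 = 0.09357 m

S_c ≈ 93.6 mm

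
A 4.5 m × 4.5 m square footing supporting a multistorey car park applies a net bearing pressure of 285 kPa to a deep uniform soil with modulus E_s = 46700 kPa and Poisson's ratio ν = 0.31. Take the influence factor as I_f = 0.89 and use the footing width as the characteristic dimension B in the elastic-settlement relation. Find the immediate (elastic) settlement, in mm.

Immediate (elastic) settlement: S_e = q·B·(1−ν²)/E_s · I_f.
S_e = 285 × 4.5 × (1 − 0.31²) / 46700 × 0.89
    = 285 × 4.5 × 0.9039 / 46700 × 0.89
    = 0.02209 m = 22.09 mm

S_e ≈ 22.1 mm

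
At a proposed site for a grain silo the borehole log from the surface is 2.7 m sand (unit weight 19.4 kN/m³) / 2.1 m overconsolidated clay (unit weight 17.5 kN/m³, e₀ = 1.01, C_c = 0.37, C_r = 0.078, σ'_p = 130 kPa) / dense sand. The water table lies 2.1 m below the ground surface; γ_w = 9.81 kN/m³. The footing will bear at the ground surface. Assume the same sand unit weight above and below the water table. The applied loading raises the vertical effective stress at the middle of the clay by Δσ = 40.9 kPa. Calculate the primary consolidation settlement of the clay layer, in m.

S_c ≈ 0.0198 m

Mid-depth of clay below the ground surface: z = 2.7 + 2.1/2 = 3.75 m.
Total vertical stress at mid-clay: σ_v = 19.4×2.7 + 17.5×1.05 = 70.755 kPa.
Pore pressure: u = 9.81×(3.75 − 2.1) = 16.186 kPa.
Initial effective stress: σ'_0 = σ_v − u = 70.755 − 16.186 = 54.569 kPa.
Final effective stress: σ'_f = 54.569 + 40.9 = 95.469 kPa.
σ'_f = 95.469 ≤ σ'_p = 130 kPa, so the clay remains overconsolidated and only the recompression index applies:
S_c = C_r·H/(1+e₀)·log₁₀(σ'_f/σ'_0) = 0.078×2.1/2.01×log₁₀(95.469/54.569)
    = 0.081494 × 0.24292 = 0.0198 m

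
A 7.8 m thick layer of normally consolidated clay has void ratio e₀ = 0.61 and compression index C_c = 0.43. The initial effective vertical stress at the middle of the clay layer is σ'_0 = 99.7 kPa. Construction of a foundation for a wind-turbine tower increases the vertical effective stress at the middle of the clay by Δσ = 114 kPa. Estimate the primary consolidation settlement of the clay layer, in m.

Final effective stress: σ'_f = σ'_0 + Δσ = 99.7 + 114 = 213.7 kPa.
Normally consolidated clay, so the full stress increment lies on the virgin compression line:
S_c = C_c·H/(1+e₀)·log₁₀(σ'_f/σ'_0) = 0.43×7.8/(1+0.61)×log₁₀(213.7/99.7)
    = 2.0832 × 0.33111 = 0.6898 m

S_c ≈ 0.69 m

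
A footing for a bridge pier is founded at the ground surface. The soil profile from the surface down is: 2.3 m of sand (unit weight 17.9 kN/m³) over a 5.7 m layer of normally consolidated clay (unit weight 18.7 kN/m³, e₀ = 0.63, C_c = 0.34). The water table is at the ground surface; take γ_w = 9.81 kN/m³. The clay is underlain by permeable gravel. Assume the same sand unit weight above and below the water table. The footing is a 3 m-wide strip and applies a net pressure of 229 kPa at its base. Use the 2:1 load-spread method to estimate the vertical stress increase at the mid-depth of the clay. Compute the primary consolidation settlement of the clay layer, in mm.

Mid-depth of clay below the ground surface: z = 2.3 + 5.7/2 = 5.15 m.
Total vertical stress at mid-clay: σ_v = 17.9×2.3 + 18.7×2.85 = 94.465 kPa.
Pore pressure: u = 9.81×(5.15 − 0) = 50.522 kPa.
Initial effective stress: σ'_0 = σ_v − u = 94.465 − 50.522 = 43.943 kPa.
Stress increase at mid-clay by the 2:1 spreading method:
Δσ = qB/(B+z) = 229×3/(3+5.15) = 84.294 kPa
Final effective stress: σ'_f = σ'_0 + Δσ = 43.943 + 84.294 = 128.24 kPa.
Normally consolidated clay, so the full stress increment lies on the virgin compression line:
S_c = C_c·H/(1+e₀)·log₁₀(σ'_f/σ'_0) = 0.34×5.7/(1+0.63)×log₁₀(128.24/43.943)
    = 1.189 × 0.46513 = 0.553 m

S_c ≈ 553 mm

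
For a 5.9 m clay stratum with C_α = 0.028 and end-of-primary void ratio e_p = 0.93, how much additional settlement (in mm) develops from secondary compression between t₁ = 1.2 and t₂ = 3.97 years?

S_s ≈ 44.5 mm

Secondary compression: S_s = C_α·H/(1+e_p)·log₁₀(t₂/t₁)
S_s = 0.028×5.9/(1+0.93)×log₁₀(3.97/1.2)
    = 0.0856 × 0.5196 = 0.04448 m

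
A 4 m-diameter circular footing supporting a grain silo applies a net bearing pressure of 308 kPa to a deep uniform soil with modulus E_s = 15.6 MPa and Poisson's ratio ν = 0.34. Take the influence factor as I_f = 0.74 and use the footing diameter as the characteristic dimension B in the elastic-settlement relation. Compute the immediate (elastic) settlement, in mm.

S_e ≈ 51.7 mm

Immediate (elastic) settlement: S_e = q·B·(1−ν²)/E_s · I_f.
E_s = 15.6 MPa = 15600 kPa.
S_e = 308 × 4 × (1 − 0.34²) / 15600 × 0.74
    = 308 × 4 × 0.8844 / 15600 × 0.74
    = 0.05169 m = 51.69 mm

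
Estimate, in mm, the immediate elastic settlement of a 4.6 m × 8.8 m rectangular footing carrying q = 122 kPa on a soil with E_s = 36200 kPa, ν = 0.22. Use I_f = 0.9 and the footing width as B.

Immediate (elastic) settlement: S_e = q·B·(1−ν²)/E_s · I_f.
S_e = 122 × 4.6 × (1 − 0.22²) / 36200 × 0.9
    = 122 × 4.6 × 0.9516 / 36200 × 0.9
    = 0.01328 m = 13.28 mm

S_e ≈ 13.3 mm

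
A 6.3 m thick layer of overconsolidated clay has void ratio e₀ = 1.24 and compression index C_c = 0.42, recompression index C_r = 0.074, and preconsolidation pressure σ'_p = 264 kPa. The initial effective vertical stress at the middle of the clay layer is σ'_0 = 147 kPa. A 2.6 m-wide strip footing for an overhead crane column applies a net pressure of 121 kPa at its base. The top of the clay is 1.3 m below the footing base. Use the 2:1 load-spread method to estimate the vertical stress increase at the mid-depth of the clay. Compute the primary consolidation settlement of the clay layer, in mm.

Mid-depth of clay below the footing base: z = 1.3 + 6.3/2 = 4.45 m.
Stress increase at mid-clay by the 2:1 spreading method:
Δσ = qB/(B+z) = 121×2.6/(2.6+4.45) = 44.624 kPa
Final effective stress: σ'_f = 147 + 44.624 = 191.62 kPa.
σ'_f = 191.62 ≤ σ'_p = 264 kPa, so the clay remains overconsolidated and only the recompression index applies:
S_c = C_r·H/(1+e₀)·log₁₀(σ'_f/σ'_0) = 0.074×6.3/2.24×log₁₀(191.62/147)
    = 0.20812 × 0.11512 = 0.02396 m

S_c ≈ 24 mm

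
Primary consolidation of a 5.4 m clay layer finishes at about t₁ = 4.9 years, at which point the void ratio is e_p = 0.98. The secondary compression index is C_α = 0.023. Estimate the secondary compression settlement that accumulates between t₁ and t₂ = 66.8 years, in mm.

S_s ≈ 71.2 mm

Secondary compression: S_s = C_α·H/(1+e_p)·log₁₀(t₂/t₁)
S_s = 0.023×5.4/(1+0.98)×log₁₀(66.8/4.9)
    = 0.06273 × 1.135 = 0.07117 m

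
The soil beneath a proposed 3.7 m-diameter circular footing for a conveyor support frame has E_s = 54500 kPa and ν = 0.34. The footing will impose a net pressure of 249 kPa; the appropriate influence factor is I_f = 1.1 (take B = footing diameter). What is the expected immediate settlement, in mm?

S_e ≈ 16.4 mm

Immediate (elastic) settlement: S_e = q·B·(1−ν²)/E_s · I_f.
S_e = 249 × 3.7 × (1 − 0.34²) / 54500 × 1.1
    = 249 × 3.7 × 0.8844 / 54500 × 1.1
    = 0.01645 m = 16.45 mm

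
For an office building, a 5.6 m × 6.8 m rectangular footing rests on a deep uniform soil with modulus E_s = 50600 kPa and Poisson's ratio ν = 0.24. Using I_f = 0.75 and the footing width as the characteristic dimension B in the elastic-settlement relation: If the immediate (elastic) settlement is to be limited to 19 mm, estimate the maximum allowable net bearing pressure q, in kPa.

q ≈ 243 kPa

S_e = q·B·(1−ν²)/E_s · I_f  ⇒  q = S_e·E_s / (B·(1−ν²)·I_f).
q = 0.019 × 50600 / (5.6 × 0.9424 × 0.75) = 242.9 kPa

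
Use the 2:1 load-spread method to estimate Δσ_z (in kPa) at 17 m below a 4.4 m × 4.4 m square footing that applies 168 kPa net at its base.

Δσ_z ≈ 7.1 kPa

By the 2:1 method the load spreads at 1 horizontal : 2 vertical, so at depth z the loaded area has grown by z in each plan dimension:
Δσ = qBL/((B+z)(L+z)) = 168×4.4×4.4/((4.4+17)(4.4+17)) = 7.1021 kPa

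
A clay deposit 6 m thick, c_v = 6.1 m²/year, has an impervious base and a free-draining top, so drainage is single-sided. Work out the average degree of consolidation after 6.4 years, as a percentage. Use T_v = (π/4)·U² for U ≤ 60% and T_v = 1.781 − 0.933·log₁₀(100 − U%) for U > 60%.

U ≈ 94.4 %

Drainage path length: H_d = H = 6 m (single drainage).
T_v = c_v·t/H_d² = 6.1×6.4/6² = 1.0844.
T_v = 1.0844 corresponds to the U > 60% branch:
U = 1 − 10^((1.781 − T_v)/0.933)/100 = 0.9442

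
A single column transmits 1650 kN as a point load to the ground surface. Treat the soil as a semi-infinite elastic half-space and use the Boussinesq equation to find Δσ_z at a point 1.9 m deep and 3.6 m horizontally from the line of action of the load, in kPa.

Boussinesq vertical stress below a point load on an elastic half-space:
Δσ_z = 3P/(2πz²) · [1 + (r/z)²]^(−5/2)
r/z = 3.6/1.9 = 1.8947; [1+(r/z)²]^(−5/2) = 0.022154.
Δσ_z = 3×1650/(2π×1.9²) × 0.022154 = 218.23 × 0.022154 = 4.835 kPa

Δσ_z ≈ 4.83 kPa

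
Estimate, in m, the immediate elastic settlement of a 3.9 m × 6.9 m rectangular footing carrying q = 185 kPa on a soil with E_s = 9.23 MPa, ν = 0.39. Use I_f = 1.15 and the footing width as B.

S_e ≈ 0.0762 m

Immediate (elastic) settlement: S_e = q·B·(1−ν²)/E_s · I_f.
E_s = 9.23 MPa = 9230 kPa.
S_e = 185 × 3.9 × (1 − 0.39²) / 9230 × 1.15
    = 185 × 3.9 × 0.8479 / 9230 × 1.15
    = 0.07622 m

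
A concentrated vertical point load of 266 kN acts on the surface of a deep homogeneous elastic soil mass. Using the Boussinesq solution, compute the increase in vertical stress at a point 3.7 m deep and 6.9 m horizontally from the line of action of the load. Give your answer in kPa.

Boussinesq vertical stress below a point load on an elastic half-space:
Δσ_z = 3P/(2πz²) · [1 + (r/z)²]^(−5/2)
r/z = 6.9/3.7 = 1.8649; [1+(r/z)²]^(−5/2) = 0.02357.
Δσ_z = 3×266/(2π×3.7²) × 0.02357 = 9.2773 × 0.02357 = 0.2187 kPa

Δσ_z ≈ 0.219 kPa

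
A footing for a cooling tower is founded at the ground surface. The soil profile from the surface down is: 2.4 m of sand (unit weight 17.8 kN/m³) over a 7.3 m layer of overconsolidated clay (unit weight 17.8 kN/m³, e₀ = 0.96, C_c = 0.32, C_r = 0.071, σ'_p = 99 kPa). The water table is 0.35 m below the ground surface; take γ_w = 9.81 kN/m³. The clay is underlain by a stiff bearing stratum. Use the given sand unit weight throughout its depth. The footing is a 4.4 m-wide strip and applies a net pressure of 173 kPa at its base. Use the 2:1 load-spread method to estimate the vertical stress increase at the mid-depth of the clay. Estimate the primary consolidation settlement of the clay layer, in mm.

S_c ≈ 194 mm

Mid-depth of clay below the ground surface: z = 2.4 + 7.3/2 = 6.05 m.
Total vertical stress at mid-clay: σ_v = 17.8×2.4 + 17.8×3.65 = 107.69 kPa.
Pore pressure: u = 9.81×(6.05 − 0.35) = 55.917 kPa.
Initial effective stress: σ'_0 = σ_v − u = 107.69 − 55.917 = 51.773 kPa.
Stress increase at mid-clay by the 2:1 spreading method:
Δσ = qB/(B+z) = 173×4.4/(4.4+6.05) = 72.842 kPa
Final effective stress: σ'_f = 51.773 + 72.842 = 124.62 kPa.
σ'_f = 124.62 > σ'_p = 99 kPa, so the stress path crosses the preconsolidation pressure — recompression up to σ'_p, then virgin compression beyond:
S_c = H/(1+e₀)·[C_r·log₁₀(σ'_p/σ'_0) + C_c·log₁₀(σ'_f/σ'_p)]
    = 7.3/1.96 × [0.071×log₁₀(99/51.773) + 0.32×log₁₀(124.62/99)]
    = 3.7245 × [0.019989 + 0.031985] = 0.1936 m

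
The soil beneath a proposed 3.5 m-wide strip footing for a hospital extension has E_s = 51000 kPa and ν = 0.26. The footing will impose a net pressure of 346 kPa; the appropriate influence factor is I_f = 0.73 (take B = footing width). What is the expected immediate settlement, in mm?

S_e ≈ 16.2 mm

Immediate (elastic) settlement: S_e = q·B·(1−ν²)/E_s · I_f.
S_e = 346 × 3.5 × (1 − 0.26²) / 51000 × 0.73
    = 346 × 3.5 × 0.9324 / 51000 × 0.73
    = 0.01616 m = 16.16 mm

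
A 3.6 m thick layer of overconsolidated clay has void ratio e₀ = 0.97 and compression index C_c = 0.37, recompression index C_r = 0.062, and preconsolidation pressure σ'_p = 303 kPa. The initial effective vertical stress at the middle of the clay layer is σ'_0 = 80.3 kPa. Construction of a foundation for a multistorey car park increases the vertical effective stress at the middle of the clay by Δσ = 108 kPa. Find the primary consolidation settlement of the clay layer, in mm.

S_c ≈ 41.9 mm

Final effective stress: σ'_f = 80.3 + 108 = 188.3 kPa.
σ'_f = 188.3 ≤ σ'_p = 303 kPa, so the clay remains overconsolidated and only the recompression index applies:
S_c = C_r·H/(1+e₀)·log₁₀(σ'_f/σ'_0) = 0.062×3.6/1.97×log₁₀(188.3/80.3)
    = 0.1133 × 0.37013 = 0.04194 m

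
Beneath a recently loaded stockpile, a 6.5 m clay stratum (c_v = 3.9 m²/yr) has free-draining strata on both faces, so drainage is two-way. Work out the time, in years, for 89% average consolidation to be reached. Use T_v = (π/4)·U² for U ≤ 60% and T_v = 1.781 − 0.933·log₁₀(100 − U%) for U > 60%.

t ≈ 2.19 years

Drainage path length: H_d = H/2 = 3.25 m (double drainage).
U > 60%: T_v = 1.781 − 0.933·log₁₀(100 − 89) = 0.80938.
t = T_v·H_d²/c_v = 0.80938×3.25²/3.9 = 2.192 years.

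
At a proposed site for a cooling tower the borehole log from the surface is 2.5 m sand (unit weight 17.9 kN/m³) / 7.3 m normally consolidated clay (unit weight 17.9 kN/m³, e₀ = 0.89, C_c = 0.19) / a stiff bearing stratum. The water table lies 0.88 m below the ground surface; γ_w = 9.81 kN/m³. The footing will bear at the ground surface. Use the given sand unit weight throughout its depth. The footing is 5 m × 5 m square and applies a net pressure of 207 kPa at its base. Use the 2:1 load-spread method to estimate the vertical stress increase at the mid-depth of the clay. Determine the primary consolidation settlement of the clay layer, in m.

Mid-depth of clay below the ground surface: z = 2.5 + 7.3/2 = 6.15 m.
Total vertical stress at mid-clay: σ_v = 17.9×2.5 + 17.9×3.65 = 110.08 kPa.
Pore pressure: u = 9.81×(6.15 − 0.88) = 51.699 kPa.
Initial effective stress: σ'_0 = σ_v − u = 110.08 − 51.699 = 58.381 kPa.
Stress increase at mid-clay by the 2:1 spreading method:
Δσ = qBL/((B+z)(L+z)) = 207×5×5/((5+6.15)(5+6.15)) = 41.626 kPa
Final effective stress: σ'_f = σ'_0 + Δσ = 58.381 + 41.626 = 100.01 kPa.
Normally consolidated clay, so the full stress increment lies on the virgin compression line:
S_c = C_c·H/(1+e₀)·log₁₀(σ'_f/σ'_0) = 0.19×7.3/(1+0.89)×log₁₀(100.01/58.381)
    = 0.73386 × 0.23377 = 0.1716 m

S_c ≈ 0.172 m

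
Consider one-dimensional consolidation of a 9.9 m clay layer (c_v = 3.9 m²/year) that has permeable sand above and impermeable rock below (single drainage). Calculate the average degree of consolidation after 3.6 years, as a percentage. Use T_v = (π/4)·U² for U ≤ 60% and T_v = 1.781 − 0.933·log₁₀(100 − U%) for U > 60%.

Drainage path length: H_d = H = 9.9 m (single drainage).
T_v = c_v·t/H_d² = 3.9×3.6/9.9² = 0.14325.
T_v = 0.14325 corresponds to the U ≤ 60% branch:
U = √(4T_v/π) = 0.4271

U ≈ 42.7 %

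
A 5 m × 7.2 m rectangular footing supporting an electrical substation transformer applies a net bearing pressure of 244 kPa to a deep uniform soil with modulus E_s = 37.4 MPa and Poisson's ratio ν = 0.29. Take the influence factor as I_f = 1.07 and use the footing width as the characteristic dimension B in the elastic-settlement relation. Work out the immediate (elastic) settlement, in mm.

Immediate (elastic) settlement: S_e = q·B·(1−ν²)/E_s · I_f.
E_s = 37.4 MPa = 37400 kPa.
S_e = 244 × 5 × (1 − 0.29²) / 37400 × 1.07
    = 244 × 5 × 0.9159 / 37400 × 1.07
    = 0.03197 m = 31.97 mm

S_e ≈ 32 mm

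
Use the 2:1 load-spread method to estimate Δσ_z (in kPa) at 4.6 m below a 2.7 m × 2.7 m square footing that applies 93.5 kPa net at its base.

Δσ_z ≈ 12.8 kPa

By the 2:1 method the load spreads at 1 horizontal : 2 vertical, so at depth z the loaded area has grown by z in each plan dimension:
Δσ = qBL/((B+z)(L+z)) = 93.5×2.7×2.7/((2.7+4.6)(2.7+4.6)) = 12.791 kPa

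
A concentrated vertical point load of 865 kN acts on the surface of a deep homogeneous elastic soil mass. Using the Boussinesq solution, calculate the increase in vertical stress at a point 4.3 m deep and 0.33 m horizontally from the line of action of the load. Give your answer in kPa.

Δσ_z ≈ 22 kPa

Boussinesq vertical stress below a point load on an elastic half-space:
Δσ_z = 3P/(2πz²) · [1 + (r/z)²]^(−5/2)
r/z = 0.33/4.3 = 0.076744; [1+(r/z)²]^(−5/2) = 0.98543.
Δσ_z = 3×865/(2π×4.3²) × 0.98543 = 22.337 × 0.98543 = 22.01 kPa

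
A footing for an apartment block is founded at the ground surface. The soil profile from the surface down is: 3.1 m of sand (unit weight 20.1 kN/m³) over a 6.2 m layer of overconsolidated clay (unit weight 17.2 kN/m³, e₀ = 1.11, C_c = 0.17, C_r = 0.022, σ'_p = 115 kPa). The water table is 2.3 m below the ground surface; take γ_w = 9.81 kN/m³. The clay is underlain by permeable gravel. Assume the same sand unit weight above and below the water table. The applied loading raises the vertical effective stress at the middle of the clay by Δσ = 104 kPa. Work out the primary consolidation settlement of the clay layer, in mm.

S_c ≈ 110 mm

Mid-depth of clay below the ground surface: z = 3.1 + 6.2/2 = 6.2 m.
Total vertical stress at mid-clay: σ_v = 20.1×3.1 + 17.2×3.1 = 115.63 kPa.
Pore pressure: u = 9.81×(6.2 − 2.3) = 38.259 kPa.
Initial effective stress: σ'_0 = σ_v − u = 115.63 − 38.259 = 77.371 kPa.
Final effective stress: σ'_f = 77.371 + 104 = 181.37 kPa.
σ'_f = 181.37 > σ'_p = 115 kPa, so the stress path crosses the preconsolidation pressure — recompression up to σ'_p, then virgin compression beyond:
S_c = H/(1+e₀)·[C_r·log₁₀(σ'_p/σ'_0) + C_c·log₁₀(σ'_f/σ'_p)]
    = 6.2/2.11 × [0.022×log₁₀(115/77.371) + 0.17×log₁₀(181.37/115)]
    = 2.9384 × [0.0037866 + 0.033637] = 0.11 m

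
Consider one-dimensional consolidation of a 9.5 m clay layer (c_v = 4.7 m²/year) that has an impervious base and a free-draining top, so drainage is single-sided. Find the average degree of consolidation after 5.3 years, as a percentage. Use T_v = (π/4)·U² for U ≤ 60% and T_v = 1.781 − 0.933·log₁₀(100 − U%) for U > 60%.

Drainage path length: H_d = H = 9.5 m (single drainage).
T_v = c_v·t/H_d² = 4.7×5.3/9.5² = 0.27601.
T_v = 0.27601 corresponds to the U ≤ 60% branch:
U = √(4T_v/π) = 0.5928

U ≈ 59.3 %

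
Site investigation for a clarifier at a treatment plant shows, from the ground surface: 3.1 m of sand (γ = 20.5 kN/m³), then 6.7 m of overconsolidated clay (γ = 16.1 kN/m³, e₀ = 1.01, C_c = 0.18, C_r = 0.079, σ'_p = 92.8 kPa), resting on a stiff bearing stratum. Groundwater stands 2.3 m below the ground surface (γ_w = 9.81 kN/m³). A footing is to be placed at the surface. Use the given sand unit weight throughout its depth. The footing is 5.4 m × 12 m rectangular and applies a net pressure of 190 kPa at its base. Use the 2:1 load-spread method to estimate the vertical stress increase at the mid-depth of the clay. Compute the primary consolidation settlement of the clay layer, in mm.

S_c ≈ 116 mm

Mid-depth of clay below the ground surface: z = 3.1 + 6.7/2 = 6.45 m.
Total vertical stress at mid-clay: σ_v = 20.5×3.1 + 16.1×3.35 = 117.49 kPa.
Pore pressure: u = 9.81×(6.45 − 2.3) = 40.712 kPa.
Initial effective stress: σ'_0 = σ_v − u = 117.49 − 40.712 = 76.778 kPa.
Stress increase at mid-clay by the 2:1 spreading method:
Δσ = qBL/((B+z)(L+z)) = 190×5.4×12/((5.4+6.45)(12+6.45)) = 56.314 kPa
Final effective stress: σ'_f = 76.778 + 56.314 = 133.09 kPa.
σ'_f = 133.09 > σ'_p = 92.8 kPa, so the stress path crosses the preconsolidation pressure — recompression up to σ'_p, then virgin compression beyond:
S_c = H/(1+e₀)·[C_r·log₁₀(σ'_p/σ'_0) + C_c·log₁₀(σ'_f/σ'_p)]
    = 6.7/2.01 × [0.079×log₁₀(92.8/76.778) + 0.18×log₁₀(133.09/92.8)]
    = 3.3333 × [0.0065026 + 0.028188] = 0.1156 m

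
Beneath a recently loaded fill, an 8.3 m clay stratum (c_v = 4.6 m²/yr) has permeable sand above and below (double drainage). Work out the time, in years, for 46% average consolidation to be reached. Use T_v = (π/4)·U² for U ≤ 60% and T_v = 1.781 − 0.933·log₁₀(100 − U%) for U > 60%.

t ≈ 0.622 years

Drainage path length: H_d = H/2 = 4.15 m (double drainage).
U ≤ 60%: T_v = (π/4)·U² = (π/4)×0.46² = 0.16619.
t = T_v·H_d²/c_v = 0.16619×4.15²/4.6 = 0.6222 years.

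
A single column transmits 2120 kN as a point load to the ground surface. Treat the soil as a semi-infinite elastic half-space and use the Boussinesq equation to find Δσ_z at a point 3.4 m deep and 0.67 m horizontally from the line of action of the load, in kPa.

Boussinesq vertical stress below a point load on an elastic half-space:
Δσ_z = 3P/(2πz²) · [1 + (r/z)²]^(−5/2)
r/z = 0.67/3.4 = 0.19706; [1+(r/z)²]^(−5/2) = 0.90915.
Δσ_z = 3×2120/(2π×3.4²) × 0.90915 = 87.563 × 0.90915 = 79.61 kPa

Δσ_z ≈ 79.6 kPa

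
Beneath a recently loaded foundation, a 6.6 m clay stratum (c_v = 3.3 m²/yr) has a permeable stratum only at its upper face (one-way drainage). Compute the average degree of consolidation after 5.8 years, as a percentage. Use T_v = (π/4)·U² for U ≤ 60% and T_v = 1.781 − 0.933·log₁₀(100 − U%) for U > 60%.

U ≈ 72.6 %

Drainage path length: H_d = H = 6.6 m (single drainage).
T_v = c_v·t/H_d² = 3.3×5.8/6.6² = 0.43939.
T_v = 0.43939 corresponds to the U > 60% branch:
U = 1 − 10^((1.781 − T_v)/0.933)/100 = 0.7259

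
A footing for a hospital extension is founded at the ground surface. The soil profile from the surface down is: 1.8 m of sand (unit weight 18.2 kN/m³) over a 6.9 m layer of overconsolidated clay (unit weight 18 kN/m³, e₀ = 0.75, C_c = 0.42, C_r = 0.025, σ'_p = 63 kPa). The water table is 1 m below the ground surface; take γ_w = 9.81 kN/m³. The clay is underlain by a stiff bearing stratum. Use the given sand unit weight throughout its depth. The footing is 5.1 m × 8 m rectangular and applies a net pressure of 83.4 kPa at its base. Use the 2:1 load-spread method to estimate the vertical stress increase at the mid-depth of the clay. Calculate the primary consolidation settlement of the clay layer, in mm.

S_c ≈ 161 mm

Mid-depth of clay below the ground surface: z = 1.8 + 6.9/2 = 5.25 m.
Total vertical stress at mid-clay: σ_v = 18.2×1.8 + 18×3.45 = 94.86 kPa.
Pore pressure: u = 9.81×(5.25 − 1) = 41.693 kPa.
Initial effective stress: σ'_0 = σ_v − u = 94.86 − 41.693 = 53.167 kPa.
Stress increase at mid-clay by the 2:1 spreading method:
Δσ = qBL/((B+z)(L+z)) = 83.4×5.1×8/((5.1+5.25)(8+5.25)) = 24.812 kPa
Final effective stress: σ'_f = 53.167 + 24.812 = 77.979 kPa.
σ'_f = 77.979 > σ'_p = 63 kPa, so the stress path crosses the preconsolidation pressure — recompression up to σ'_p, then virgin compression beyond:
S_c = H/(1+e₀)·[C_r·log₁₀(σ'_p/σ'_0) + C_c·log₁₀(σ'_f/σ'_p)]
    = 6.9/1.75 × [0.025×log₁₀(63/53.167) + 0.42×log₁₀(77.979/63)]
    = 3.9429 × [0.0018425 + 0.038908] = 0.1607 m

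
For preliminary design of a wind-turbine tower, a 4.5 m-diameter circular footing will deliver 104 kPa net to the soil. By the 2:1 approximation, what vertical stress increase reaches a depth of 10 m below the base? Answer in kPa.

By the 2:1 method the load spreads at 1 horizontal : 2 vertical, so at depth z the loaded area has grown by z in each plan dimension:
Δσ ≈ qD²/(D+z)² = 104×4.5²/(4.5+10)² = 10.017 kPa

Δσ_z ≈ 10 kPa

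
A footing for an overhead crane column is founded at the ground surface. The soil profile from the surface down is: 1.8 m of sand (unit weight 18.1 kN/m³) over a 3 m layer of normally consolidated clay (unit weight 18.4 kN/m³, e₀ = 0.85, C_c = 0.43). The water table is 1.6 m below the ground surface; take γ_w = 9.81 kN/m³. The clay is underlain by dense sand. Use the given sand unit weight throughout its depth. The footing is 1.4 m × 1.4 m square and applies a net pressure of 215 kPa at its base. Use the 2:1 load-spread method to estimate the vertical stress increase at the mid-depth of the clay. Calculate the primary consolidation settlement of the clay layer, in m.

Mid-depth of clay below the ground surface: z = 1.8 + 3/2 = 3.3 m.
Total vertical stress at mid-clay: σ_v = 18.1×1.8 + 18.4×1.5 = 60.18 kPa.
Pore pressure: u = 9.81×(3.3 − 1.6) = 16.677 kPa.
Initial effective stress: σ'_0 = σ_v − u = 60.18 − 16.677 = 43.503 kPa.
Stress increase at mid-clay by the 2:1 spreading method:
Δσ = qBL/((B+z)(L+z)) = 215×1.4×1.4/((1.4+3.3)(1.4+3.3)) = 19.077 kPa
Final effective stress: σ'_f = σ'_0 + Δσ = 43.503 + 19.077 = 62.58 kPa.
Normally consolidated clay, so the full stress increment lies on the virgin compression line:
S_c = C_c·H/(1+e₀)·log₁₀(σ'_f/σ'_0) = 0.43×3/(1+0.85)×log₁₀(62.58/43.503)
    = 0.6973 × 0.15792 = 0.1101 m

S_c ≈ 0.11 m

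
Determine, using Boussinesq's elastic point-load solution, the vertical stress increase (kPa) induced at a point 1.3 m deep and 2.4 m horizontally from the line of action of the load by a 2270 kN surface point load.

Boussinesq vertical stress below a point load on an elastic half-space:
Δσ_z = 3P/(2πz²) · [1 + (r/z)²]^(−5/2)
r/z = 2.4/1.3 = 1.8462; [1+(r/z)²]^(−5/2) = 0.024509.
Δσ_z = 3×2270/(2π×1.3²) × 0.024509 = 641.33 × 0.024509 = 15.72 kPa

Δσ_z ≈ 15.7 kPa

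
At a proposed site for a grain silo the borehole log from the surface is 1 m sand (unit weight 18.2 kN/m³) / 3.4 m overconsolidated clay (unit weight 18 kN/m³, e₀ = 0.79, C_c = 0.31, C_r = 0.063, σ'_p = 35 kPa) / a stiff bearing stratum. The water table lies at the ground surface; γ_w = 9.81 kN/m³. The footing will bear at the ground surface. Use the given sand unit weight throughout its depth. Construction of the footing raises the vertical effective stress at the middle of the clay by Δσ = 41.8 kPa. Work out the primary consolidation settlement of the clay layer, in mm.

Mid-depth of clay below the ground surface: z = 1 + 3.4/2 = 2.7 m.
Total vertical stress at mid-clay: σ_v = 18.2×1 + 18×1.7 = 48.8 kPa.
Pore pressure: u = 9.81×(2.7 − 0) = 26.487 kPa.
Initial effective stress: σ'_0 = σ_v − u = 48.8 − 26.487 = 22.313 kPa.
Final effective stress: σ'_f = 22.313 + 41.8 = 64.113 kPa.
σ'_f = 64.113 > σ'_p = 35 kPa, so the stress path crosses the preconsolidation pressure — recompression up to σ'_p, then virgin compression beyond:
S_c = H/(1+e₀)·[C_r·log₁₀(σ'_p/σ'_0) + C_c·log₁₀(σ'_f/σ'_p)]
    = 3.4/1.79 × [0.063×log₁₀(35/22.313) + 0.31×log₁₀(64.113/35)]
    = 1.8994 × [0.012317 + 0.081492] = 0.1782 m

S_c ≈ 178 mm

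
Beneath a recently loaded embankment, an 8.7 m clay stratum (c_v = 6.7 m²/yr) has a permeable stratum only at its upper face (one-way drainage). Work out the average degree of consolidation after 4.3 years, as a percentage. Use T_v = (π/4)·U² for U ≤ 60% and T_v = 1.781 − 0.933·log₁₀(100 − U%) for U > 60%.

Drainage path length: H_d = H = 8.7 m (single drainage).
T_v = c_v·t/H_d² = 6.7×4.3/8.7² = 0.38063.
T_v = 0.38063 corresponds to the U > 60% branch:
U = 1 − 10^((1.781 − T_v)/0.933)/100 = 0.6831

U ≈ 68.3 %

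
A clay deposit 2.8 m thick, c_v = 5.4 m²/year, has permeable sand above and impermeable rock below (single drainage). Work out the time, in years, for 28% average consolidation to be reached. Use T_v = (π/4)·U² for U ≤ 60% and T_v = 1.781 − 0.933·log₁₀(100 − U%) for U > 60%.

Drainage path length: H_d = H = 2.8 m (single drainage).
U ≤ 60%: T_v = (π/4)·U² = (π/4)×0.28² = 0.061575.
t = T_v·H_d²/c_v = 0.061575×2.8²/5.4 = 0.0894 years.

t ≈ 0.0894 years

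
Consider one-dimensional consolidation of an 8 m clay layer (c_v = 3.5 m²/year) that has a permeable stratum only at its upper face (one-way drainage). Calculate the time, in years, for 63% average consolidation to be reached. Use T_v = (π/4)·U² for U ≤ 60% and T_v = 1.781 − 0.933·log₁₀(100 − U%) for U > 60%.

Drainage path length: H_d = H = 8 m (single drainage).
U > 60%: T_v = 1.781 − 0.933·log₁₀(100 − 63) = 0.31787.
t = T_v·H_d²/c_v = 0.31787×8²/3.5 = 5.812 years.

t ≈ 5.81 years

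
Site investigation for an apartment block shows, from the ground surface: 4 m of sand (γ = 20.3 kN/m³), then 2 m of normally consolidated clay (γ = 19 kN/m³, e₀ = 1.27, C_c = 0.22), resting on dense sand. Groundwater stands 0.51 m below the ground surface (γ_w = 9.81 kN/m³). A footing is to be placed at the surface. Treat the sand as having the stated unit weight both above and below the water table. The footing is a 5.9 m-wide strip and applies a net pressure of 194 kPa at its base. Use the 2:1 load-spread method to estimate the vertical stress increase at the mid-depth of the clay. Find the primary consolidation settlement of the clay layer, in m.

Mid-depth of clay below the ground surface: z = 4 + 2/2 = 5 m.
Total vertical stress at mid-clay: σ_v = 20.3×4 + 19×1 = 100.2 kPa.
Pore pressure: u = 9.81×(5 − 0.51) = 44.047 kPa.
Initial effective stress: σ'_0 = σ_v − u = 100.2 − 44.047 = 56.153 kPa.
Stress increase at mid-clay by the 2:1 spreading method:
Δσ = qB/(B+z) = 194×5.9/(5.9+5) = 105.01 kPa
Final effective stress: σ'_f = σ'_0 + Δσ = 56.153 + 105.01 = 161.16 kPa.
Normally consolidated clay, so the full stress increment lies on the virgin compression line:
S_c = C_c·H/(1+e₀)·log₁₀(σ'_f/σ'_0) = 0.22×2/(1+1.27)×log₁₀(161.16/56.153)
    = 0.19383 × 0.45788 = 0.08875 m

S_c ≈ 0.0888 m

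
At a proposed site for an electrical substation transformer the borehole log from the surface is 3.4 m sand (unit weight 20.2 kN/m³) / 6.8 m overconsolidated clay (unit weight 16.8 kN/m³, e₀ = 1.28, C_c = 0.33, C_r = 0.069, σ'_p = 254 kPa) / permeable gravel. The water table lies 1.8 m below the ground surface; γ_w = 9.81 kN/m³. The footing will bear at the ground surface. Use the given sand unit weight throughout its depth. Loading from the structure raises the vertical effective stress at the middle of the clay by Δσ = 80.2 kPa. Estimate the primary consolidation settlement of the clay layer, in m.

S_c ≈ 0.0639 m

Mid-depth of clay below the ground surface: z = 3.4 + 6.8/2 = 6.8 m.
Total vertical stress at mid-clay: σ_v = 20.2×3.4 + 16.8×3.4 = 125.8 kPa.
Pore pressure: u = 9.81×(6.8 − 1.8) = 49.05 kPa.
Initial effective stress: σ'_0 = σ_v − u = 125.8 − 49.05 = 76.75 kPa.
Final effective stress: σ'_f = 76.75 + 80.2 = 156.95 kPa.
σ'_f = 156.95 ≤ σ'_p = 254 kPa, so the clay remains overconsolidated and only the recompression index applies:
S_c = C_r·H/(1+e₀)·log₁₀(σ'_f/σ'_0) = 0.069×6.8/2.28×log₁₀(156.95/76.75)
    = 0.20579 × 0.31068 = 0.06394 m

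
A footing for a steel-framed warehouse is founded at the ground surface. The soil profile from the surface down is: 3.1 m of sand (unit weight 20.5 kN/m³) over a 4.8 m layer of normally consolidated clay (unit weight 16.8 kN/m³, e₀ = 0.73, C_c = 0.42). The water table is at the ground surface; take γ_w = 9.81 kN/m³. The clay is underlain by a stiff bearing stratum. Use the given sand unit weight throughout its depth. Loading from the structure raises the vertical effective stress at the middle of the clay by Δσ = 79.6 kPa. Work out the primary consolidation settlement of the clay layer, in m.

S_c ≈ 0.483 m

Mid-depth of clay below the ground surface: z = 3.1 + 4.8/2 = 5.5 m.
Total vertical stress at mid-clay: σ_v = 20.5×3.1 + 16.8×2.4 = 103.87 kPa.
Pore pressure: u = 9.81×(5.5 − 0) = 53.955 kPa.
Initial effective stress: σ'_0 = σ_v − u = 103.87 − 53.955 = 49.915 kPa.
Final effective stress: σ'_f = σ'_0 + Δσ = 49.915 + 79.6 = 129.51 kPa.
Normally consolidated clay, so the full stress increment lies on the virgin compression line:
S_c = C_c·H/(1+e₀)·log₁₀(σ'_f/σ'_0) = 0.42×4.8/(1+0.73)×log₁₀(129.51/49.915)
    = 1.1653 × 0.41407 = 0.4825 m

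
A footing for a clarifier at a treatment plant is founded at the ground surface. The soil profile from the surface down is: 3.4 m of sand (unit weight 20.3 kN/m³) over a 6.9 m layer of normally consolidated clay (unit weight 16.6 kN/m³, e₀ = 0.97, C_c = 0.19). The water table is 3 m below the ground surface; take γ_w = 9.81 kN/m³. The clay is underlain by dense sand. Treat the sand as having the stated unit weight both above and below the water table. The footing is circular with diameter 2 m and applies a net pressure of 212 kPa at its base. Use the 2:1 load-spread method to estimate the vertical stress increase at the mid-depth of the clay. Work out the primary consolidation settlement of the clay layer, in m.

Mid-depth of clay below the ground surface: z = 3.4 + 6.9/2 = 6.85 m.
Total vertical stress at mid-clay: σ_v = 20.3×3.4 + 16.6×3.45 = 126.29 kPa.
Pore pressure: u = 9.81×(6.85 − 3) = 37.769 kPa.
Initial effective stress: σ'_0 = σ_v − u = 126.29 − 37.769 = 88.521 kPa.
Stress increase at mid-clay by the 2:1 spreading method:
Δσ ≈ qD²/(D+z)² = 212×2²/(2+6.85)² = 10.827 kPa
Final effective stress: σ'_f = σ'_0 + Δσ = 88.521 + 10.827 = 99.348 kPa.
Normally consolidated clay, so the full stress increment lies on the virgin compression line:
S_c = C_c·H/(1+e₀)·log₁₀(σ'_f/σ'_0) = 0.19×6.9/(1+0.97)×log₁₀(99.348/88.521)
    = 0.66548 × 0.050113 = 0.03335 m

S_c ≈ 0.0333 m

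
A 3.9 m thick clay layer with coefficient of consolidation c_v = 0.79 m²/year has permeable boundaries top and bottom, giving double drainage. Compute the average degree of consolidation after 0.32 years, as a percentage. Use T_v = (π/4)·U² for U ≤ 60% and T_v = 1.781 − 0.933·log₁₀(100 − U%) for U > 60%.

Drainage path length: H_d = H/2 = 1.95 m (double drainage).
T_v = c_v·t/H_d² = 0.79×0.32/1.95² = 0.066483.
T_v = 0.066483 corresponds to the U ≤ 60% branch:
U = √(4T_v/π) = 0.2909

U ≈ 29.1 %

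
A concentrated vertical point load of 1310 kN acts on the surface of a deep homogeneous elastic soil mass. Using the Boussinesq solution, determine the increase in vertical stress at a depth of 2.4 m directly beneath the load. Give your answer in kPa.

Boussinesq vertical stress below a point load on an elastic half-space:
Δσ_z = 3P/(2πz²) · [1 + (r/z)²]^(−5/2)
r/z = 0/2.4 = 0; [1+(r/z)²]^(−5/2) = 1.
Δσ_z = 3×1310/(2π×2.4²) × 1 = 108.59 × 1 = 108.6 kPa

Δσ_z ≈ 109 kPa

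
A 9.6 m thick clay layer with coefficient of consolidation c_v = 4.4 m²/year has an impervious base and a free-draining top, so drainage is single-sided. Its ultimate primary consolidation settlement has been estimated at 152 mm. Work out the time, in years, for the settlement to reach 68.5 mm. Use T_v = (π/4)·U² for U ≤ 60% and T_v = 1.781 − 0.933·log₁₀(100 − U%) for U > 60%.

Drainage path length: H_d = H = 9.6 m (single drainage).
U = S(t)/S_ult = 68.5/152 = 0.4507.
U ≤ 60%: T_v = (π/4)·U² = (π/4)×0.45066² = 0.15951.
t = T_v·H_d²/c_v = 0.15951×9.6²/4.4 = 3.341 years.

t ≈ 3.34 years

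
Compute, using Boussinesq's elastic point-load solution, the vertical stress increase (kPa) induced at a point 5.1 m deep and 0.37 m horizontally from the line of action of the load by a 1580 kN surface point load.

Δσ_z ≈ 28.6 kPa

Boussinesq vertical stress below a point load on an elastic half-space:
Δσ_z = 3P/(2πz²) · [1 + (r/z)²]^(−5/2)
r/z = 0.37/5.1 = 0.072549; [1+(r/z)²]^(−5/2) = 0.98696.
Δσ_z = 3×1580/(2π×5.1²) × 0.98696 = 29.004 × 0.98696 = 28.63 kPa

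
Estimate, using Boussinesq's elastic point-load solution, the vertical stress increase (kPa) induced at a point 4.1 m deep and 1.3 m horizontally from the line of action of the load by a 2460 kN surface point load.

Δσ_z ≈ 55 kPa

Boussinesq vertical stress below a point load on an elastic half-space:
Δσ_z = 3P/(2πz²) · [1 + (r/z)²]^(−5/2)
r/z = 1.3/4.1 = 0.31707; [1+(r/z)²]^(−5/2) = 0.78703.
Δσ_z = 3×2460/(2π×4.1²) × 0.78703 = 69.873 × 0.78703 = 54.99 kPa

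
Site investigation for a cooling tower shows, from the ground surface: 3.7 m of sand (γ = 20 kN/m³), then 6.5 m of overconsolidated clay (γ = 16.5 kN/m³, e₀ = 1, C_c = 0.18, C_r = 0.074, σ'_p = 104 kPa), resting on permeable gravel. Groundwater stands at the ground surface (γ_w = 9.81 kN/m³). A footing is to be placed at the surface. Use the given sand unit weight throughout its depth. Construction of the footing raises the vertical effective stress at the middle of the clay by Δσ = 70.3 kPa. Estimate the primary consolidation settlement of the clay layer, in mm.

S_c ≈ 115 mm

Mid-depth of clay below the ground surface: z = 3.7 + 6.5/2 = 6.95 m.
Total vertical stress at mid-clay: σ_v = 20×3.7 + 16.5×3.25 = 127.62 kPa.
Pore pressure: u = 9.81×(6.95 − 0) = 68.18 kPa.
Initial effective stress: σ'_0 = σ_v − u = 127.62 − 68.18 = 59.44 kPa.
Final effective stress: σ'_f = 59.44 + 70.3 = 129.74 kPa.
σ'_f = 129.74 > σ'_p = 104 kPa, so the stress path crosses the preconsolidation pressure — recompression up to σ'_p, then virgin compression beyond:
S_c = H/(1+e₀)·[C_r·log₁₀(σ'_p/σ'_0) + C_c·log₁₀(σ'_f/σ'_p)]
    = 6.5/2 × [0.074×log₁₀(104/59.44) + 0.18×log₁₀(129.74/104)]
    = 3.25 × [0.017979 + 0.017287] = 0.1146 m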